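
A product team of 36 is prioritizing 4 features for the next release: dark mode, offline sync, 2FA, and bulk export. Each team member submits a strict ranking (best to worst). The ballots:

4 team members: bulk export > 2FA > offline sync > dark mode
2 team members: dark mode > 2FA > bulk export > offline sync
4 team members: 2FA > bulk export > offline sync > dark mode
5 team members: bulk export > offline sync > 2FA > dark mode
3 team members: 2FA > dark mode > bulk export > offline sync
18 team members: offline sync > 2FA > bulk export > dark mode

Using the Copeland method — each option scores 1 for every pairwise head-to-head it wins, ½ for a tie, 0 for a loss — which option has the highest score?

offline sync

dark mode: loses to offline sync, 2FA, and bulk export → score 0.
offline sync: beats dark mode and 2FA; ties bulk export → score 2.5.
2FA: beats dark mode and bulk export; loses to offline sync → score 2.
bulk export: beats dark mode; ties offline sync; loses to 2FA → score 1.5.
offline sync has the best pairwise record.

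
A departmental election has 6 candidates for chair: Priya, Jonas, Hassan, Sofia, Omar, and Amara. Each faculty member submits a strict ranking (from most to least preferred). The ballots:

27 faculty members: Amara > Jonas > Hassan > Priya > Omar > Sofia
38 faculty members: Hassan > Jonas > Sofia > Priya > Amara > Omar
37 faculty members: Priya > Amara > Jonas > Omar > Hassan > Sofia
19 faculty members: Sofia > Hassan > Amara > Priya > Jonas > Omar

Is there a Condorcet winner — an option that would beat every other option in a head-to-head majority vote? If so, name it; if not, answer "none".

Checking pairwise contests:
Jonas beats Priya 65–56.
Amara beats Jonas 83–38.
Jonas beats Hassan 64–57.
Priya beats Sofia 64–57.
Priya beats Omar 121–0.
Priya beats Amara 75–46.
Every option loses at least one head-to-head, so there is no Condorcet winner.

none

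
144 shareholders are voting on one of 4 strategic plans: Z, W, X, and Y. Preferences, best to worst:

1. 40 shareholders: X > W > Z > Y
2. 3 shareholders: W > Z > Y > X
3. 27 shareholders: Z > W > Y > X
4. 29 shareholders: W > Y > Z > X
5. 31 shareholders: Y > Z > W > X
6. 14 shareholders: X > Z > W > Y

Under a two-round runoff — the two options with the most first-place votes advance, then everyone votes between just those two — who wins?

Round 1 first-place votes: Z 27, W 32, X 54, Y 31.
X and W advance.
Runoff: X is preferred to W by 54 voters; W by 90.
W wins the runoff.

W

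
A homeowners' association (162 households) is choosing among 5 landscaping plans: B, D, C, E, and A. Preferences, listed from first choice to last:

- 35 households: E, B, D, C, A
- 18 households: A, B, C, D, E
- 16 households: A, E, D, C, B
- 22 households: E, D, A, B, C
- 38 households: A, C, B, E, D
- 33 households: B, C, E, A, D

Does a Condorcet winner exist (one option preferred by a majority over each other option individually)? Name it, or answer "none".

none

Checking pairwise contests:
A beats B 94–68.
B beats D 124–38.
B beats C 108–54.
B beats E 89–73.
E beats A 90–72.
Every option loses at least one head-to-head, so there is no Condorcet winner.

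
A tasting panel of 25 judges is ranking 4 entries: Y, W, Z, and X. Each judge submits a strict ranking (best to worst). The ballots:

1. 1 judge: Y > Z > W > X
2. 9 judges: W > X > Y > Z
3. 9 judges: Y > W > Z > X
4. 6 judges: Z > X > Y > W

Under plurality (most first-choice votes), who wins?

First-place votes: Y 10, W 9, Z 6, X 0.
Y has the most first-place votes.

Y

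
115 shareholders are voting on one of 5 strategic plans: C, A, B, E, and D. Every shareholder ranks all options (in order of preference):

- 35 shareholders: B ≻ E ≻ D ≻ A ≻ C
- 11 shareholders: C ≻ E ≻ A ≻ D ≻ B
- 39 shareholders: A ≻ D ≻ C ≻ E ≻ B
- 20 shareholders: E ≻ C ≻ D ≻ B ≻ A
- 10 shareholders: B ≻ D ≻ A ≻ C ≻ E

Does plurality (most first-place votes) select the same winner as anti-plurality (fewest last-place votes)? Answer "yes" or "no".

no

Plurality — first-place votes: C 11, A 39, B 45, E 20, D 0. Winner: B.
Anti-plurality — last-place votes: C 35, A 20, B 50, E 10, D 0. Winner: D.
The two methods disagree.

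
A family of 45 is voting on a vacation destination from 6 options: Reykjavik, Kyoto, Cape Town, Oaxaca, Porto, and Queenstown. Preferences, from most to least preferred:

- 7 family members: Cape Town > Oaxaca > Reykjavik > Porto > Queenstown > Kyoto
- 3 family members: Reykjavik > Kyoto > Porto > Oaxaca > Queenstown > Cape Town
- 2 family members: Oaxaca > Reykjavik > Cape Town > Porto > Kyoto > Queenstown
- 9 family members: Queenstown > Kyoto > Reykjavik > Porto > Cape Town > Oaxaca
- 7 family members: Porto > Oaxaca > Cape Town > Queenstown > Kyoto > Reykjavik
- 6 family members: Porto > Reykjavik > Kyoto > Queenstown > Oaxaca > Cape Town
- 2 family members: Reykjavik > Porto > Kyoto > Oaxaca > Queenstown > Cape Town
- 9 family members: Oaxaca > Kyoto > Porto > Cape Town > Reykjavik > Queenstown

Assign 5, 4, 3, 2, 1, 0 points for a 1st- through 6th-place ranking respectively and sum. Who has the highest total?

Porto

Reykjavik: 7·3 + 3·5 + 2·4 + 9·3 + 7·0 + 6·4 + 2·5 + 9·1 = 114
Kyoto: 7·0 + 3·4 + 2·1 + 9·4 + 7·1 + 6·3 + 2·3 + 9·4 = 117
Cape Town: 7·5 + 3·0 + 2·3 + 9·1 + 7·3 + 6·0 + 2·0 + 9·2 = 89
Oaxaca: 7·4 + 3·2 + 2·5 + 9·0 + 7·4 + 6·1 + 2·2 + 9·5 = 127
Porto: 7·2 + 3·3 + 2·2 + 9·2 + 7·5 + 6·5 + 2·4 + 9·3 = 145
Queenstown: 7·1 + 3·1 + 2·0 + 9·5 + 7·2 + 6·2 + 2·1 + 9·0 = 83
Porto has the highest Borda score (145).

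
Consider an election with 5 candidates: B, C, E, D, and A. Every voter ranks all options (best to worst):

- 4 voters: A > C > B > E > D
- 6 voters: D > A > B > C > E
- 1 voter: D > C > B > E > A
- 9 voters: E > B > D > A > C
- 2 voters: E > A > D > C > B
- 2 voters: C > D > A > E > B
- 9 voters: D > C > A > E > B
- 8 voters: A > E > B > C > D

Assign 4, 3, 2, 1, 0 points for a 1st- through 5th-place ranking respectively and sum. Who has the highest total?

B: 4·2 + 6·2 + 1·2 + 9·3 + 2·0 + 2·0 + 9·0 + 8·2 = 65
C: 4·3 + 6·1 + 1·3 + 9·0 + 2·1 + 2·4 + 9·3 + 8·1 = 66
E: 4·1 + 6·0 + 1·1 + 9·4 + 2·4 + 2·1 + 9·1 + 8·3 = 84
D: 4·0 + 6·4 + 1·4 + 9·2 + 2·2 + 2·3 + 9·4 + 8·0 = 92
A: 4·4 + 6·3 + 1·0 + 9·1 + 2·3 + 2·2 + 9·2 + 8·4 = 103
A has the highest Borda score (103).

A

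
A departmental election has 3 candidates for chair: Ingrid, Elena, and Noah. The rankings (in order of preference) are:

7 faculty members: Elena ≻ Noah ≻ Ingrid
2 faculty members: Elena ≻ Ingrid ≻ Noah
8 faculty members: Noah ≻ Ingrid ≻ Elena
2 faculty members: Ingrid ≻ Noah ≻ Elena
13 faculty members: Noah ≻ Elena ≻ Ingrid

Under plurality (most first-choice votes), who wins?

Noah

First-place votes: Ingrid 2, Elena 9, Noah 21.
Noah has the most first-place votes.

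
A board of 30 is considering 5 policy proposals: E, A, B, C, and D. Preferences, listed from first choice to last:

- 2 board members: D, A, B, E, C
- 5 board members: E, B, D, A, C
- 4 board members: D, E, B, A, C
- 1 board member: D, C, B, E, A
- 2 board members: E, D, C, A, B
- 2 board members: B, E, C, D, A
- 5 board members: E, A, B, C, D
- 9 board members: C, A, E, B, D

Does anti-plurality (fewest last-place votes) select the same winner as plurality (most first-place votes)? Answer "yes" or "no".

yes

Anti-plurality — last-place votes: E 0, A 3, B 2, C 11, D 14. Winner: E.
Plurality — first-place votes: E 12, A 0, B 2, C 9, D 7. Winner: E.
The two methods agree.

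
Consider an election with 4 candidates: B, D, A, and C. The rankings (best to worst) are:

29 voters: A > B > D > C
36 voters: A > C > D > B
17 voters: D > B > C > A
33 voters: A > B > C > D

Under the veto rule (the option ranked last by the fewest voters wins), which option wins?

Last-place votes: B 36, D 33, A 17, C 29.
A is ranked last by the fewest voters, so A wins.

A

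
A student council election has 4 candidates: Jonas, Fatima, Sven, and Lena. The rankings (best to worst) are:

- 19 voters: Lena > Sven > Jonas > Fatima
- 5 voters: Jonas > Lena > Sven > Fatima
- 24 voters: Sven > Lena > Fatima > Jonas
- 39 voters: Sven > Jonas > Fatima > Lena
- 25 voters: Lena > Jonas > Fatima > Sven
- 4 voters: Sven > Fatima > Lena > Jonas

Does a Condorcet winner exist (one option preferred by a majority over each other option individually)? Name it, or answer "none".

Sven vs Jonas: 86–30 for Sven.
Sven vs Fatima: 91–25 for Sven.
Sven vs Lena: 67–49 for Sven.
Sven beats every other option head-to-head.

Sven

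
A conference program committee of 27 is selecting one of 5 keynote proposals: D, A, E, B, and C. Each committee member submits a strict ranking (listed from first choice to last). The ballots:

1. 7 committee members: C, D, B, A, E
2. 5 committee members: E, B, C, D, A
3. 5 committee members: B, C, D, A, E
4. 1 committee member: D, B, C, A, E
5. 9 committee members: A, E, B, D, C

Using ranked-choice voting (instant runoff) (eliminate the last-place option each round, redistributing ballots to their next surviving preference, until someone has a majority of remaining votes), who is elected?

B

Round 1: D 1, A 9, E 5, B 5, C 7. Eliminate D.
Round 2: A 9, E 5, B 6, C 7. Eliminate E.
Round 3: A 9, B 11, C 7. Eliminate C.
Round 4: A 9, B 18. B has a majority.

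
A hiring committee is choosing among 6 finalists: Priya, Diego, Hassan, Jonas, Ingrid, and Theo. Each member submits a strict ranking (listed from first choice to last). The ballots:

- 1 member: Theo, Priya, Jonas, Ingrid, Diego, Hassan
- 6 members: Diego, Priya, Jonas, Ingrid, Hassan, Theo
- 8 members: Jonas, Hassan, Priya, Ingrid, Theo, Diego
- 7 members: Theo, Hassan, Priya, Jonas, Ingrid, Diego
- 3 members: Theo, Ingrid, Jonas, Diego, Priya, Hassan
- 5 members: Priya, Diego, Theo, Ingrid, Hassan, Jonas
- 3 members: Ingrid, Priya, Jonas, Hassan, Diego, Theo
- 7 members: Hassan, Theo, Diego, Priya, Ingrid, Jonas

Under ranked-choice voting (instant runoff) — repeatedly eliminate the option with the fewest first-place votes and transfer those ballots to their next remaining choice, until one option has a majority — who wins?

Priya

Round 1: Priya 5, Diego 6, Hassan 7, Jonas 8, Ingrid 3, Theo 11. Eliminate Ingrid.
Round 2: Priya 8, Diego 6, Hassan 7, Jonas 8, Theo 11. Eliminate Diego.
Round 3: Priya 14, Hassan 7, Jonas 8, Theo 11. Eliminate Hassan.
Round 4: Priya 14, Jonas 8, Theo 18. Eliminate Jonas.
Round 5: Priya 22, Theo 18. Priya has a majority.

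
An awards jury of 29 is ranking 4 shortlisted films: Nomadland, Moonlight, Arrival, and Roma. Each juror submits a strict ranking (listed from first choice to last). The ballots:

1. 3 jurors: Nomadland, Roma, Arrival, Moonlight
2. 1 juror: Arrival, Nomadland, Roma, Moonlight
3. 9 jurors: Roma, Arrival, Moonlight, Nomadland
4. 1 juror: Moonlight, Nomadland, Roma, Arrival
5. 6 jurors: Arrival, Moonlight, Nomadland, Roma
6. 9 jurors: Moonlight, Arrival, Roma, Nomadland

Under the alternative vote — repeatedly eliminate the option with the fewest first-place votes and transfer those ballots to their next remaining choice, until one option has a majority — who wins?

Moonlight

Round 1: Nomadland 3, Moonlight 10, Arrival 7, Roma 9. Eliminate Nomadland.
Round 2: Moonlight 10, Arrival 7, Roma 12. Eliminate Arrival.
Round 3: Moonlight 16, Roma 13. Moonlight has a majority.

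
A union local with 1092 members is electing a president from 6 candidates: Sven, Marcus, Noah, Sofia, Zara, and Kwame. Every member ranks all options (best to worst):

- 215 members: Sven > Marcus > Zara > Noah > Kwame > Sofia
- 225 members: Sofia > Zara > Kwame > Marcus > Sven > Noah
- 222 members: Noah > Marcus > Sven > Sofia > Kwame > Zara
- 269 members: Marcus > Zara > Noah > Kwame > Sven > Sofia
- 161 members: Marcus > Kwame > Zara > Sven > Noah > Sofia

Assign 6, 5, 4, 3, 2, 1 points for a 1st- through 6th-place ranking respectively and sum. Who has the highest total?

Marcus

Sven: 215·6 + 225·2 + 222·4 + 269·2 + 161·3 = 3649
Marcus: 215·5 + 225·3 + 222·5 + 269·6 + 161·6 = 5440
Noah: 215·3 + 225·1 + 222·6 + 269·4 + 161·2 = 3600
Sofia: 215·1 + 225·6 + 222·3 + 269·1 + 161·1 = 2661
Zara: 215·4 + 225·5 + 222·1 + 269·5 + 161·4 = 4196
Kwame: 215·2 + 225·4 + 222·2 + 269·3 + 161·5 = 3386
Marcus has the highest Borda score (5440).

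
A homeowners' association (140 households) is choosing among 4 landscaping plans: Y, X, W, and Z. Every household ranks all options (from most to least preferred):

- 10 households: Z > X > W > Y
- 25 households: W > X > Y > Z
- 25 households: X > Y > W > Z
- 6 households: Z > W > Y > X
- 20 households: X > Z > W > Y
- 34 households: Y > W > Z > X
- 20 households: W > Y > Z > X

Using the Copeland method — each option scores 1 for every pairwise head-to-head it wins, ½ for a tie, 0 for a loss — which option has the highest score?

W

Y: beats Z; loses to X and W → score 1.
X: beats Y; ties Z; loses to W → score 1.5.
W: beats Y, X, and Z → score 3.
Z: ties X; loses to Y and W → score 0.5.
W has the best pairwise record.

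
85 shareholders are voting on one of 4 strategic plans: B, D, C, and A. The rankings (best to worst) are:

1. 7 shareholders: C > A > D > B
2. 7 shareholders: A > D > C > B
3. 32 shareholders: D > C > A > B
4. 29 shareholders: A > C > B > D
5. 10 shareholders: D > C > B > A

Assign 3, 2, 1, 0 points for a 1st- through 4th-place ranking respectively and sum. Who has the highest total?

B: 7·0 + 7·0 + 32·0 + 29·1 + 10·1 = 39
D: 7·1 + 7·2 + 32·3 + 29·0 + 10·3 = 147
C: 7·3 + 7·1 + 32·2 + 29·2 + 10·2 = 170
A: 7·2 + 7·3 + 32·1 + 29·3 + 10·0 = 154
C has the highest Borda score (170).

C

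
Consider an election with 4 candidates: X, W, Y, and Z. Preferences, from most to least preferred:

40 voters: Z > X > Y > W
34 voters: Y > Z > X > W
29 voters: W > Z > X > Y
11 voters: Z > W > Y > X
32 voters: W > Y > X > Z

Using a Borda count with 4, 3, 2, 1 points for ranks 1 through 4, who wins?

X: 40·3 + 34·2 + 29·2 + 11·1 + 32·2 = 321
W: 40·1 + 34·1 + 29·4 + 11·3 + 32·4 = 351
Y: 40·2 + 34·4 + 29·1 + 11·2 + 32·3 = 363
Z: 40·4 + 34·3 + 29·3 + 11·4 + 32·1 = 425
Z has the highest Borda score (425).

Z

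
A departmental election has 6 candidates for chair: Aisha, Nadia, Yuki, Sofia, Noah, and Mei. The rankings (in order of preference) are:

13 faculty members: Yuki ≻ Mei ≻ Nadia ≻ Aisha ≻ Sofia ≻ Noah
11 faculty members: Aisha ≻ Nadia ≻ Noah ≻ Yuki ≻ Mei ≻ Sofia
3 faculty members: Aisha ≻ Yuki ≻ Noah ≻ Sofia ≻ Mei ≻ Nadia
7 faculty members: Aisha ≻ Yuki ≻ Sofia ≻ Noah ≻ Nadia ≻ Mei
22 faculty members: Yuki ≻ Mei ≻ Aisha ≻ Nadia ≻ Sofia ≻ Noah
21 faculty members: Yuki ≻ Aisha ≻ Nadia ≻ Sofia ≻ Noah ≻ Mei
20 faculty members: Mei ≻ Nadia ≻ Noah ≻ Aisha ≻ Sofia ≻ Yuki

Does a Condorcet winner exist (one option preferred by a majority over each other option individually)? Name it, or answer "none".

Yuki

Yuki vs Aisha: 56–41 for Yuki.
Yuki vs Nadia: 66–31 for Yuki.
Yuki vs Sofia: 77–20 for Yuki.
Yuki vs Noah: 66–31 for Yuki.
Yuki vs Mei: 77–20 for Yuki.
Yuki beats every other option head-to-head.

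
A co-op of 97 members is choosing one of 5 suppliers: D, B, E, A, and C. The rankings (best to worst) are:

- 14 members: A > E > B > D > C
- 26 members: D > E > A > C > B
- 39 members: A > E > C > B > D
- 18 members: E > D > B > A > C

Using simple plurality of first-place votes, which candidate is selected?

A

First-place votes: D 26, B 0, E 18, A 53, C 0.
A has the most first-place votes.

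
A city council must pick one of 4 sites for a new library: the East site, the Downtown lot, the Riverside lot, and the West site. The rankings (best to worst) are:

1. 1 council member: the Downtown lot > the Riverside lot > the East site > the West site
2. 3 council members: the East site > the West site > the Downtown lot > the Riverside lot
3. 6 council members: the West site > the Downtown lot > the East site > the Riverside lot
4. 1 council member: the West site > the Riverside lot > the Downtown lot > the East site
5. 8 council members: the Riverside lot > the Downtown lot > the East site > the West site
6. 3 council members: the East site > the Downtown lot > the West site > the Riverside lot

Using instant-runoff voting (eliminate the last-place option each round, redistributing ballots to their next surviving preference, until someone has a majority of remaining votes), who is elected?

Round 1: the East site 6, the Downtown lot 1, the Riverside lot 8, the West site 7. Eliminate the Downtown lot.
Round 2: the East site 6, the Riverside lot 9, the West site 7. Eliminate the East site.
Round 3: the Riverside lot 9, the West site 13. The West site has a majority.

the West site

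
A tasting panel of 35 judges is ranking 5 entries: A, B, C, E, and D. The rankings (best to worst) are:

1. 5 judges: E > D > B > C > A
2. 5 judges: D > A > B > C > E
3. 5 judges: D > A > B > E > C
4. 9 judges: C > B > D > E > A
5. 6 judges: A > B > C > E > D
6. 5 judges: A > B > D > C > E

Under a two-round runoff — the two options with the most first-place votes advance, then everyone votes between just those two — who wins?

D

Round 1 first-place votes: A 11, B 0, C 9, E 5, D 10.
A and D advance.
Runoff: A is preferred to D by 11 voters; D by 24.
D wins the runoff.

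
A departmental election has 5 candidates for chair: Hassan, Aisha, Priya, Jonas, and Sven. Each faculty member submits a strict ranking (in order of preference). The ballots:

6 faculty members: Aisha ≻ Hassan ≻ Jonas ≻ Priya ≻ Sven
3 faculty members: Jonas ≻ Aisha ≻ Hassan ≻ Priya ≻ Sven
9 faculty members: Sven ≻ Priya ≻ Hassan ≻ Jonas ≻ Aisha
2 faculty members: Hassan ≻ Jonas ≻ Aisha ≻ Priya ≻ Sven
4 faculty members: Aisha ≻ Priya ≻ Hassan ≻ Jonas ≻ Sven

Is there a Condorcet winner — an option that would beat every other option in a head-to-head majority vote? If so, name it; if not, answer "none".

none

Checking pairwise contests:
Aisha beats Hassan 13–11.
Jonas beats Aisha 14–10.
Aisha beats Priya 15–9.
Hassan beats Jonas 21–3.
Hassan beats Sven 15–9.
Every option loses at least one head-to-head, so there is no Condorcet winner.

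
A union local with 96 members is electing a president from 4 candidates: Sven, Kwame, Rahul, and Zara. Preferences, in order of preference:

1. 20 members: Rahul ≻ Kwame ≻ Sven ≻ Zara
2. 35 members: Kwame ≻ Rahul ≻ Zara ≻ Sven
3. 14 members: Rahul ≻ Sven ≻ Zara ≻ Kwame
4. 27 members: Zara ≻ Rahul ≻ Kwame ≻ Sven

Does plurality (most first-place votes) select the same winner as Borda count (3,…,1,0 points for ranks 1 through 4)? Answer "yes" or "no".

no

Plurality — first-place votes: Sven 0, Kwame 35, Rahul 34, Zara 27. Winner: Kwame.
Borda — scores: Sven 48, Kwame 172, Rahul 226, Zara 130. Winner: Rahul.
The two methods disagree.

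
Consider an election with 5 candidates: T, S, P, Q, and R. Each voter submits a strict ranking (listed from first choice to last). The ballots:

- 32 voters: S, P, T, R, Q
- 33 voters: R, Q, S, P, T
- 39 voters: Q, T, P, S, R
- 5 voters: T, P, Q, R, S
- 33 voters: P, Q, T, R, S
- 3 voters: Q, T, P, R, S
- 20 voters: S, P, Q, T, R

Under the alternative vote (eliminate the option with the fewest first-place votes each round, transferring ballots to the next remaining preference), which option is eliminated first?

Round 1: T 5, S 52, P 33, Q 42, R 33. Eliminate T.

T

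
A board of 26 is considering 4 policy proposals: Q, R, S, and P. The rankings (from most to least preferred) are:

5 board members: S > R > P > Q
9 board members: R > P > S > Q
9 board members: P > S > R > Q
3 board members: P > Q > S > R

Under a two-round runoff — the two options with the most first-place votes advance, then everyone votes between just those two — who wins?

Round 1 first-place votes: Q 0, R 9, S 5, P 12.
P and R advance.
Runoff: P is preferred to R by 12 voters; R by 14.
R wins the runoff.

R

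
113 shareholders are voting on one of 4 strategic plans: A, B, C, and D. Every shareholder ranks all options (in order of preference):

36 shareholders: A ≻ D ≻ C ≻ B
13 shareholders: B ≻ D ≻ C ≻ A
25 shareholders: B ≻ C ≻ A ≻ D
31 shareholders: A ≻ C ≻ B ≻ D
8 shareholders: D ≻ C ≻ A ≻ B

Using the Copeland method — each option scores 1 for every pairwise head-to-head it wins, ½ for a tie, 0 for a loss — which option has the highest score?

A

A: beats B, C, and D → score 3.
B: beats D; loses to A and C → score 1.
C: beats B; loses to A and D → score 1.
D: beats C; loses to A and B → score 1.
A has the best pairwise record.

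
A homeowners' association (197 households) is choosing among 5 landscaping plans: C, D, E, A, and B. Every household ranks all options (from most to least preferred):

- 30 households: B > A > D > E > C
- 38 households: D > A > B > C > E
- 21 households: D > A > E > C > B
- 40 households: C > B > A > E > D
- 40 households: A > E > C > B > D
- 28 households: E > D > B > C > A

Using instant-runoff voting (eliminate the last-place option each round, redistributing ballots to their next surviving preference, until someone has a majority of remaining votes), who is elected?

Round 1: C 40, D 59, E 28, A 40, B 30. Eliminate E.
Round 2: C 40, D 87, A 40, B 30. Eliminate B.
Round 3: C 40, D 87, A 70. Eliminate C.
Round 4: D 87, A 110. A has a majority.

A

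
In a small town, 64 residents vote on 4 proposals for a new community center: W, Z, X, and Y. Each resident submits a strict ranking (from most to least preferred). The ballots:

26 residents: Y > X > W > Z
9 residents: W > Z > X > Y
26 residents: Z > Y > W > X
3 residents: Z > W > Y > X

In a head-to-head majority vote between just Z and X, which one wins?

Z

Voters preferring Z to X: 38; preferring X to Z: 26.
Z wins the head-to-head.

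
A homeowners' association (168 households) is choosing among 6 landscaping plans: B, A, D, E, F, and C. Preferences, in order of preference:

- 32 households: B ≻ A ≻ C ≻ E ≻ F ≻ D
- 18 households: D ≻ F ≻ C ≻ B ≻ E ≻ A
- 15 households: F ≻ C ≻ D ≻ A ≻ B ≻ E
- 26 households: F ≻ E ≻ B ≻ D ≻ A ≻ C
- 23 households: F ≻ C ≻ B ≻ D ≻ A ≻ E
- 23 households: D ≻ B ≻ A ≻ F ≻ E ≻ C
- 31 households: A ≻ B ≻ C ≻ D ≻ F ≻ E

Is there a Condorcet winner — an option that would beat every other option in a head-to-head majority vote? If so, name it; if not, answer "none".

B vs A: 122–46 for B.
B vs D: 112–56 for B.
B vs E: 142–26 for B.
B vs F: 86–82 for B.
B vs C: 112–56 for B.
B beats every other option head-to-head.

B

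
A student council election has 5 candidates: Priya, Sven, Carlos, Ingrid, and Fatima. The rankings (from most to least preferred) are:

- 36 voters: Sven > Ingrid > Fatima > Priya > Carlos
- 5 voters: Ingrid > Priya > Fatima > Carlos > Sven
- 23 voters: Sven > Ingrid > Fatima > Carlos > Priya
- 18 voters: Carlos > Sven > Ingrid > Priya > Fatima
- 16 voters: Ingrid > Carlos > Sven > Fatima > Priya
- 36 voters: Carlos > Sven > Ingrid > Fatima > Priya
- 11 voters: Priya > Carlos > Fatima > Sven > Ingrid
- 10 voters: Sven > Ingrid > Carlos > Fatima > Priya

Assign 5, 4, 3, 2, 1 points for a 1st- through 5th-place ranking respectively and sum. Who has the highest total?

Sven

Priya: 36·2 + 5·4 + 23·1 + 18·2 + 16·1 + 36·1 + 11·5 + 10·1 = 268
Sven: 36·5 + 5·1 + 23·5 + 18·4 + 16·3 + 36·4 + 11·2 + 10·5 = 636
Carlos: 36·1 + 5·2 + 23·2 + 18·5 + 16·4 + 36·5 + 11·4 + 10·3 = 500
Ingrid: 36·4 + 5·5 + 23·4 + 18·3 + 16·5 + 36·3 + 11·1 + 10·4 = 554
Fatima: 36·3 + 5·3 + 23·3 + 18·1 + 16·2 + 36·2 + 11·3 + 10·2 = 367
Sven has the highest Borda score (636).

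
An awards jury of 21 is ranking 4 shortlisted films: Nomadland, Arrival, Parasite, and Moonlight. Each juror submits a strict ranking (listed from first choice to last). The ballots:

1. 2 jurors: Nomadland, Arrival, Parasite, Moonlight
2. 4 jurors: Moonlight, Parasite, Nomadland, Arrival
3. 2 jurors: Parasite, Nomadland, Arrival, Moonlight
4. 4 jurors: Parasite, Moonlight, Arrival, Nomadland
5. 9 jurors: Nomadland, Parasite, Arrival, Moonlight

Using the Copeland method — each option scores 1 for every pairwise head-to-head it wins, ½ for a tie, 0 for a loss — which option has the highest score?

Nomadland

Nomadland: beats Arrival, Parasite, and Moonlight → score 3.
Arrival: beats Moonlight; loses to Nomadland and Parasite → score 1.
Parasite: beats Arrival and Moonlight; loses to Nomadland → score 2.
Moonlight: loses to Nomadland, Arrival, and Parasite → score 0.
Nomadland has the best pairwise record.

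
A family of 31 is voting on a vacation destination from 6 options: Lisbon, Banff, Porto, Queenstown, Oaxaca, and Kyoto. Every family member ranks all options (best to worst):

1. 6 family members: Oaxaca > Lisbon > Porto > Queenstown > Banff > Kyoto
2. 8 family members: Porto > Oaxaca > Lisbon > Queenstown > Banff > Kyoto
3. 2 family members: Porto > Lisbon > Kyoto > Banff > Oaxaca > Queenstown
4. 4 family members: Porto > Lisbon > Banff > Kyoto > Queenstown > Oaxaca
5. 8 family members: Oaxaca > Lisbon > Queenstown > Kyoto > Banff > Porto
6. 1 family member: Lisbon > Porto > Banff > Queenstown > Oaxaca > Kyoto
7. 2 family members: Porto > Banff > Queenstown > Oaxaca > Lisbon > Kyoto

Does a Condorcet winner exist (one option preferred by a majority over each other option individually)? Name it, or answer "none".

Porto vs Lisbon: 16–15 for Porto.
Porto vs Banff: 23–8 for Porto.
Porto vs Queenstown: 23–8 for Porto.
Porto vs Oaxaca: 17–14 for Porto.
Porto vs Kyoto: 23–8 for Porto.
Porto beats every other option head-to-head.

Porto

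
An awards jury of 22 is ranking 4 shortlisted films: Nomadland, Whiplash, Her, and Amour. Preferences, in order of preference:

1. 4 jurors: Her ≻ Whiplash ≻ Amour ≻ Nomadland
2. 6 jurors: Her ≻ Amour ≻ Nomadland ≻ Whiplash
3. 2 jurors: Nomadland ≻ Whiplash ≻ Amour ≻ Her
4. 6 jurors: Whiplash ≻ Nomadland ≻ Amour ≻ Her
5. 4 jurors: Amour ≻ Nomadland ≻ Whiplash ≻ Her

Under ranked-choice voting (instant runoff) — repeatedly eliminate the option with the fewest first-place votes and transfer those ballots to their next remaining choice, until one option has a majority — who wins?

Round 1: Nomadland 2, Whiplash 6, Her 10, Amour 4. Eliminate Nomadland.
Round 2: Whiplash 8, Her 10, Amour 4. Eliminate Amour.
Round 3: Whiplash 12, Her 10. Whiplash has a majority.

Whiplash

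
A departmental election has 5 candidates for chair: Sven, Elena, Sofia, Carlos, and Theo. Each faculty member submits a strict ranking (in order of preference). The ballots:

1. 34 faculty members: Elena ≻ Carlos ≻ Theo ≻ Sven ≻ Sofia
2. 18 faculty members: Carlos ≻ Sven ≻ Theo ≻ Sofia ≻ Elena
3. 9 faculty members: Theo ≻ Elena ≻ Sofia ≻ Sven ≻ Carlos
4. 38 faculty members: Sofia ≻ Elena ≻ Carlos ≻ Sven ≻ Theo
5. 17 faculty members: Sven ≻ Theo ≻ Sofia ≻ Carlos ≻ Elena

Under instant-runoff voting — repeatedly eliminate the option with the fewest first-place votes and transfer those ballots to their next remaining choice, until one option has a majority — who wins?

Sofia

Round 1: Sven 17, Elena 34, Sofia 38, Carlos 18, Theo 9. Eliminate Theo.
Round 2: Sven 17, Elena 43, Sofia 38, Carlos 18. Eliminate Sven.
Round 3: Elena 43, Sofia 55, Carlos 18. Eliminate Carlos.
Round 4: Elena 43, Sofia 73. Sofia has a majority.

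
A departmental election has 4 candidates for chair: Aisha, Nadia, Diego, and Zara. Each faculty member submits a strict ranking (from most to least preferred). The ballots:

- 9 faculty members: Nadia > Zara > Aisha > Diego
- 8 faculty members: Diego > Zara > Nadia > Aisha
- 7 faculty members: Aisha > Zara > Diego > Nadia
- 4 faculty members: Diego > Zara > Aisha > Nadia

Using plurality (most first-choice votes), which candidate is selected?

First-place votes: Aisha 7, Nadia 9, Diego 12, Zara 0.
Diego has the most first-place votes.

Diego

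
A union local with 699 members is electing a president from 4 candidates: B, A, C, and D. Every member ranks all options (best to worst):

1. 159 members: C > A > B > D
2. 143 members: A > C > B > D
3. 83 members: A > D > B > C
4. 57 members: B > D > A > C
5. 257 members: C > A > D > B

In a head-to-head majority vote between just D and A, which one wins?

Voters preferring D to A: 57; preferring A to D: 642.
A wins the head-to-head.

A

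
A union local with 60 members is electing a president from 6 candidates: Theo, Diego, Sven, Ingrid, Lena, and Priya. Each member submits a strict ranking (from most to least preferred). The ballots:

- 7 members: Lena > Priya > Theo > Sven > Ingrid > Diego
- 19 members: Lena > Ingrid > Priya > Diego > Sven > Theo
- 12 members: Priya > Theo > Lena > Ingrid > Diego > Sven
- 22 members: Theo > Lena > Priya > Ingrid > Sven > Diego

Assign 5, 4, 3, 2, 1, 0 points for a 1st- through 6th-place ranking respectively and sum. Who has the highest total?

Theo: 7·3 + 19·0 + 12·4 + 22·5 = 179
Diego: 7·0 + 19·2 + 12·1 + 22·0 = 50
Sven: 7·2 + 19·1 + 12·0 + 22·1 = 55
Ingrid: 7·1 + 19·4 + 12·2 + 22·2 = 151
Lena: 7·5 + 19·5 + 12·3 + 22·4 = 254
Priya: 7·4 + 19·3 + 12·5 + 22·3 = 211
Lena has the highest Borda score (254).

Lena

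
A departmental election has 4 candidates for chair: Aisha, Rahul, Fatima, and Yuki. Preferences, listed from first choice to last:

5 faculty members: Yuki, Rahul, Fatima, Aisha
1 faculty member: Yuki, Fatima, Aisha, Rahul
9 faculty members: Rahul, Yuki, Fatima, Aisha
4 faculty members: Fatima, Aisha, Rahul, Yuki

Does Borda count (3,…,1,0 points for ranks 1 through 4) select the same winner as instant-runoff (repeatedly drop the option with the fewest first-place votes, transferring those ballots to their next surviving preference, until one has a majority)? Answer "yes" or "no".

Borda — scores: Aisha 9, Rahul 41, Fatima 28, Yuki 36. Winner: Rahul.
Instant-runoff — R1 Aisha 0, Rahul 9, Fatima 4, Yuki 6 (Aisha out); R2 Rahul 9, Fatima 4, Yuki 6 (Fatima out); R3 Rahul 13, Yuki 6 (Rahul winner). Winner: Rahul.
The two methods agree.

yes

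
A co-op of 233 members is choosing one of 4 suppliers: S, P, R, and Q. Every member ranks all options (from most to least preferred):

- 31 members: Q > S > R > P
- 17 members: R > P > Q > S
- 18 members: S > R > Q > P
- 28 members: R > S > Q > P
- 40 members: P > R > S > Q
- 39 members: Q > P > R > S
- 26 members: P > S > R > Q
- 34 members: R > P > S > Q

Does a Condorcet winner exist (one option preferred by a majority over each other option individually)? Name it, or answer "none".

R vs S: 158–75 for R.
R vs P: 128–105 for R.
R vs Q: 163–70 for R.
R beats every other option head-to-head.

R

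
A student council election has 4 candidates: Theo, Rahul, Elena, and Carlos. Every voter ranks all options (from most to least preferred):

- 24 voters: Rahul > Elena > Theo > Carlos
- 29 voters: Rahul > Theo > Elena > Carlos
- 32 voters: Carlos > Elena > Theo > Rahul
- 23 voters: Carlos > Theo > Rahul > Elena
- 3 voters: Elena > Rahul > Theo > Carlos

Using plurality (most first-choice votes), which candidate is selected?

First-place votes: Theo 0, Rahul 53, Elena 3, Carlos 55.
Carlos has the most first-place votes.

Carlos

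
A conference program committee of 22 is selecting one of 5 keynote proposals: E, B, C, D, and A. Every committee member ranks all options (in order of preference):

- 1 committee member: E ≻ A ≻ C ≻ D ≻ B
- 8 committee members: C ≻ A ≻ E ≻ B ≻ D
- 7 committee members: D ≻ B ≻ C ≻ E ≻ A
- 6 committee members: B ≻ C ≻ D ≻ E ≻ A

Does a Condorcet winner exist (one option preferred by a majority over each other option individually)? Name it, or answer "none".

B

B vs E: 13–9 for B.
B vs C: 13–9 for B.
B vs D: 14–8 for B.
B vs A: 13–9 for B.
B beats every other option head-to-head.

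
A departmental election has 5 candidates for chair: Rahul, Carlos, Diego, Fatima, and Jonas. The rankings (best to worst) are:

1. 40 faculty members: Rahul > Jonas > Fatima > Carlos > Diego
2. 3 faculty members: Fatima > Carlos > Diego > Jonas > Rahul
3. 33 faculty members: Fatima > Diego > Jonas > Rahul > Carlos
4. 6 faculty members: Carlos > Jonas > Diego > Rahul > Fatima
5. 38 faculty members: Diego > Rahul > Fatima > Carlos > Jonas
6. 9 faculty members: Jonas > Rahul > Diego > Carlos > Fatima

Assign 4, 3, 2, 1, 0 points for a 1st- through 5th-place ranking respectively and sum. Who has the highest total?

Rahul

Rahul: 40·4 + 3·0 + 33·1 + 6·1 + 38·3 + 9·3 = 340
Carlos: 40·1 + 3·3 + 33·0 + 6·4 + 38·1 + 9·1 = 120
Diego: 40·0 + 3·2 + 33·3 + 6·2 + 38·4 + 9·2 = 287
Fatima: 40·2 + 3·4 + 33·4 + 6·0 + 38·2 + 9·0 = 300
Jonas: 40·3 + 3·1 + 33·2 + 6·3 + 38·0 + 9·4 = 243
Rahul has the highest Borda score (340).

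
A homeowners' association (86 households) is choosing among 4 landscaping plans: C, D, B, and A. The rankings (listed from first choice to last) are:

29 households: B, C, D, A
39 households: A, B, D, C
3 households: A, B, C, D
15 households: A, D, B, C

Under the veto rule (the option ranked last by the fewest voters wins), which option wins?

B

Last-place votes: C 54, D 3, B 0, A 29.
B is ranked last by the fewest voters, so B wins.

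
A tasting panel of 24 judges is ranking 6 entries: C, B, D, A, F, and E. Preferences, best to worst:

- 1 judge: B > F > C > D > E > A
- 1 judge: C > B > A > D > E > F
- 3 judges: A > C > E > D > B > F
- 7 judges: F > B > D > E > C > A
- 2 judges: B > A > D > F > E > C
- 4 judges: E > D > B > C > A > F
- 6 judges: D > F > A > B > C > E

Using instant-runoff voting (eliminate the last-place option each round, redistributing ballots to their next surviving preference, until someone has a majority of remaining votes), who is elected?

Round 1: C 1, B 3, D 6, A 3, F 7, E 4. Eliminate C.
Round 2: B 4, D 6, A 3, F 7, E 4. Eliminate A.
Round 3: B 4, D 6, F 7, E 7. Eliminate B.
Round 4: D 9, F 8, E 7. Eliminate E.
Round 5: D 16, F 8. D has a majority.

D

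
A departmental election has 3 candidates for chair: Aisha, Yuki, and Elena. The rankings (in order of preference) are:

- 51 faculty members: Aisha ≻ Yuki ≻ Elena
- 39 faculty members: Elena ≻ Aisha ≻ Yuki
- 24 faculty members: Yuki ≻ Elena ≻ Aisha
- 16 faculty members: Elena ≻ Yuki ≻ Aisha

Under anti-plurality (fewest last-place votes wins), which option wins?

Yuki

Last-place votes: Aisha 40, Yuki 39, Elena 51.
Yuki is ranked last by the fewest voters, so Yuki wins.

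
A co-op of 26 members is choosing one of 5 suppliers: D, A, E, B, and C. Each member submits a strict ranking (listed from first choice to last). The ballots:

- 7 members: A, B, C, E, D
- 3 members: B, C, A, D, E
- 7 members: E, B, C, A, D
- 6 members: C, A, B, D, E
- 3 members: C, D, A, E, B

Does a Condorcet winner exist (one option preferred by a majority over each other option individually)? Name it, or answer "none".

Checking pairwise contests:
A beats D 23–3.
C beats A 19–7.
A beats E 19–7.
A beats B 16–10.
B beats C 17–9.
Every option loses at least one head-to-head, so there is no Condorcet winner.

none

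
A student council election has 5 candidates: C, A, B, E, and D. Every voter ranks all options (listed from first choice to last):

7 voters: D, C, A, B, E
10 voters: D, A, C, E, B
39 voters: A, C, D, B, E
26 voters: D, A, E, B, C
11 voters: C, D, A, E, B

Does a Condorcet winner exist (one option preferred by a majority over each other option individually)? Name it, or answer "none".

none

Checking pairwise contests:
A beats C 75–18.
D beats A 54–39.
C beats B 67–26.
C beats E 67–26.
C beats D 50–43.
Every option loses at least one head-to-head, so there is no Condorcet winner.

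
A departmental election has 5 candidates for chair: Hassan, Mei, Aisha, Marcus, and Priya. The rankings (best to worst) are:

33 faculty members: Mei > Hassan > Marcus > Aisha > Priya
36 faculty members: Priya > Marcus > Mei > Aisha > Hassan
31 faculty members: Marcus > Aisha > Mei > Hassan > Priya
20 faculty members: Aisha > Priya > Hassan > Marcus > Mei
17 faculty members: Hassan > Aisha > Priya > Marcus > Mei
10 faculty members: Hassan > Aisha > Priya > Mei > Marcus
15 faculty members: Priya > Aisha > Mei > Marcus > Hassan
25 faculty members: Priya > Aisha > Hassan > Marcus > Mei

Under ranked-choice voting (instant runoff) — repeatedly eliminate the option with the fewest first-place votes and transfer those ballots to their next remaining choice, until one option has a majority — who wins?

Round 1: Hassan 27, Mei 33, Aisha 20, Marcus 31, Priya 76. Eliminate Aisha.
Round 2: Hassan 27, Mei 33, Marcus 31, Priya 96. Priya has a majority.

Priya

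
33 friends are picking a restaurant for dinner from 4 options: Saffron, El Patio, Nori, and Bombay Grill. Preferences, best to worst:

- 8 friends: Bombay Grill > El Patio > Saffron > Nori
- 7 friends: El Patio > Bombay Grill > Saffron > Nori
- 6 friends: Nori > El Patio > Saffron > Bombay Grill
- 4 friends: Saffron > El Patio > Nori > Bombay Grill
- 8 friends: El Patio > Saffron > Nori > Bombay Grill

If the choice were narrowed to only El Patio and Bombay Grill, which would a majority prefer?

El Patio

Voters preferring El Patio to Bombay Grill: 25; preferring Bombay Grill to El Patio: 8.
El Patio wins the head-to-head.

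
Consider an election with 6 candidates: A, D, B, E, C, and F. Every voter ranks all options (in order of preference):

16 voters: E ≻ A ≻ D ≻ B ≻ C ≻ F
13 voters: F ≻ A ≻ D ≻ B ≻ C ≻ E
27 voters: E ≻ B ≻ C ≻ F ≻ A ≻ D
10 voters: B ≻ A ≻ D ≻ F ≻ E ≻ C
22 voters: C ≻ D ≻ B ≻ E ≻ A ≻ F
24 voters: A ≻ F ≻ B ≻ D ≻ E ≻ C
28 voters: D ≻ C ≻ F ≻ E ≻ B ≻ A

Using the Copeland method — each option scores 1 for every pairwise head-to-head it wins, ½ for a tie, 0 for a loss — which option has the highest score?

A: beats D and F; loses to B, E, and C → score 2.
D: beats B, E, C, and F; loses to A → score 4.
B: beats A, C, and F; loses to D and E → score 3.
E: beats A, B, and C; loses to D and F → score 3.
C: beats A and F; loses to D, B, and E → score 2.
F: beats E; loses to A, D, B, and C → score 1.
D has the best pairwise record.

D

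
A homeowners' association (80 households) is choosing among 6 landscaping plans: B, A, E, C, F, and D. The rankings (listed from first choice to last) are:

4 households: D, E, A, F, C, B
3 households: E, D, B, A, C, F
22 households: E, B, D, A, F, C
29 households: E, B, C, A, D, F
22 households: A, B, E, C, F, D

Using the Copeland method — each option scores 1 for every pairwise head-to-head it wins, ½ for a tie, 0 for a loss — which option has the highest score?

B: beats A, C, F, and D; loses to E → score 4.
A: beats C, F, and D; loses to B and E → score 3.
E: beats B, A, C, F, and D → score 5.
C: beats F and D; loses to B, A, and E → score 2.
F: loses to B, A, E, C, and D → score 0.
D: beats F; loses to B, A, E, and C → score 1.
E has the best pairwise record.

E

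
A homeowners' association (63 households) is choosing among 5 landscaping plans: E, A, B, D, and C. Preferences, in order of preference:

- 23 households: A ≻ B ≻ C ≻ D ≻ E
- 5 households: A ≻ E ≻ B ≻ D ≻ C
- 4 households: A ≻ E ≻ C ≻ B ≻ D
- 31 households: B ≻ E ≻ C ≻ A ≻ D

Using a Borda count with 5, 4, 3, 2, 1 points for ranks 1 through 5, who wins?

E: 23·1 + 5·4 + 4·4 + 31·4 = 183
A: 23·5 + 5·5 + 4·5 + 31·2 = 222
B: 23·4 + 5·3 + 4·2 + 31·5 = 270
D: 23·2 + 5·2 + 4·1 + 31·1 = 91
C: 23·3 + 5·1 + 4·3 + 31·3 = 179
B has the highest Borda score (270).

B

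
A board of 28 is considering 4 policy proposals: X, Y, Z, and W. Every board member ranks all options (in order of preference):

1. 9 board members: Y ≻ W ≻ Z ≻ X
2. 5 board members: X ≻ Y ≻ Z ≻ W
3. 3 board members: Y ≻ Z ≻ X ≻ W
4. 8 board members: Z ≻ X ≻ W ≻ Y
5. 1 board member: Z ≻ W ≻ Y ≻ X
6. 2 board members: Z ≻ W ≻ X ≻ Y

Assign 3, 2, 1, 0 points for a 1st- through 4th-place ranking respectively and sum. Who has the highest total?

Z

X: 9·0 + 5·3 + 3·1 + 8·2 + 1·0 + 2·1 = 36
Y: 9·3 + 5·2 + 3·3 + 8·0 + 1·1 + 2·0 = 47
Z: 9·1 + 5·1 + 3·2 + 8·3 + 1·3 + 2·3 = 53
W: 9·2 + 5·0 + 3·0 + 8·1 + 1·2 + 2·2 = 32
Z has the highest Borda score (53).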